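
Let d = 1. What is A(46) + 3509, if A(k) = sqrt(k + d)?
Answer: 3509 + sqrt(47) ≈ 3515.9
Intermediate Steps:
A(k) = sqrt(1 + k) (A(k) = sqrt(k + 1) = sqrt(1 + k))
A(46) + 3509 = sqrt(1 + 46) + 3509 = sqrt(47) + 3509 = 3509 + sqrt(47)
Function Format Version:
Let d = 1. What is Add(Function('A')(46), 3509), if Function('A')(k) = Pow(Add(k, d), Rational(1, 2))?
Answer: Add(3509, Pow(47, Rational(1, 2))) ≈ 3515.9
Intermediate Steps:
Function('A')(k) = Pow(Add(1, k), Rational(1, 2)) (Function('A')(k) = Pow(Add(k, 1), Rational(1, 2)) = Pow(Add(1, k), Rational(1, 2)))
Add(Function('A')(46), 3509) = Add(Pow(Add(1, 46), Rational(1, 2)), 3509) = Add(Pow(47, Rational(1, 2)), 3509) = Add(3509, Pow(47, Rational(1, 2)))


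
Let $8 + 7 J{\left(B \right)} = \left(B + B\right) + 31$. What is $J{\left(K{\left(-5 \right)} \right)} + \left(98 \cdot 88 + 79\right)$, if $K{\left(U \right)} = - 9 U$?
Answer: $\frac{61034}{7} \approx 8719.1$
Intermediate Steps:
$J{\left(B \right)} = \frac{23}{7} + \frac{2 B}{7}$ ($J{\left(B \right)} = - \frac{8}{7} + \frac{\left(B + B\right) + 31}{7} = - \frac{8}{7} + \frac{2 B + 31}{7} = - \frac{8}{7} + \frac{31 + 2 B}{7} = - \frac{8}{7} + \left(\frac{31}{7} + \frac{2 B}{7}\right) = \frac{23}{7} + \frac{2 B}{7}$)
$J{\left(K{\left(-5 \right)} \right)} + \left(98 \cdot 88 + 79\right) = \left(\frac{23}{7} + \frac{2 \left(\left(-9\right) \left(-5\right)\right)}{7}\right) + \left(98 \cdot 88 + 79\right) = \left(\frac{23}{7} + \frac{2}{7} \cdot 45\right) + \left(8624 + 79\right) = \left(\frac{23}{7} + \frac{90}{7}\right) + 8703 = \frac{113}{7} + 8703 = \frac{61034}{7}$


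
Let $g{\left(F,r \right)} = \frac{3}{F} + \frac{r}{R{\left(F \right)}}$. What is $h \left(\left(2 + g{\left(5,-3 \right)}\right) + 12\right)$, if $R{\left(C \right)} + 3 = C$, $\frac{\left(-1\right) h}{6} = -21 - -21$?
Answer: $0$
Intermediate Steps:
$h = 0$ ($h = - 6 \left(-21 - -21\right) = - 6 \left(-21 + 21\right) = \left(-6\right) 0 = 0$)
$R{\left(C \right)} = -3 + C$
$g{\left(F,r \right)} = \frac{3}{F} + \frac{r}{-3 + F}$
$h \left(\left(2 + g{\left(5,-3 \right)}\right) + 12\right) = 0 \left(\left(2 + \left(\frac{3}{5} - \frac{3}{-3 + 5}\right)\right) + 12\right) = 0 \left(\left(2 + \left(3 \cdot \frac{1}{5} - \frac{3}{2}\right)\right) + 12\right) = 0 \left(\left(2 + \left(\frac{3}{5} - \frac{3}{2}\right)\right) + 12\right) = 0 \left(\left(2 - \frac{9}{10}\right) + 12\right) = 0 \left(\frac{11}{10} + 12\right) = 0 \cdot \frac{131}{10} = 0$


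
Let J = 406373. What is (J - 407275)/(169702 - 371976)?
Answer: 451/101137 ≈ 0.0044593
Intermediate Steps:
(J - 407275)/(169702 - 371976) = (406373 - 407275)/(169702 - 371976) = -902/(-202274) = -902*(-1/202274) = 451/101137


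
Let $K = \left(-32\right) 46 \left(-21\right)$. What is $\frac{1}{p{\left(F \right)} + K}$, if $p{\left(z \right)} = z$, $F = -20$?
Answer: $\frac{1}{30892} \approx 3.2371 \cdot 10^{-5}$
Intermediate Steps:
$K = 30912$ ($K = \left(-1472\right) \left(-21\right) = 30912$)
$\frac{1}{p{\left(F \right)} + K} = \frac{1}{-20 + 30912} = \frac{1}{30892}$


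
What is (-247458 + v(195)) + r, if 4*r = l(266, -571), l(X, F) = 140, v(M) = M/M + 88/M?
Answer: -48247202/195 ≈ -2.4742e+5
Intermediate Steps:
v(M) = 1 + 88/M
r = 35 (r = (¼)*140 = 35)
(-247458 + v(195)) + r = (-247458 + (88 + 195)/195) + 35 = (-247458 + (1/195)*283) + 35 = (-247458 + 283/195) + 35 = -48254027/195 + 35 = -48247202/195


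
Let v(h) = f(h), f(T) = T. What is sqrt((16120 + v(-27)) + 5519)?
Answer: 2*sqrt(5403) ≈ 147.01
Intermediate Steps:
v(h) = h
sqrt((16120 + v(-27)) + 5519) = sqrt((16120 - 27) + 5519) = sqrt(16093 + 5519) = sqrt(21612) = 2*sqrt(5403)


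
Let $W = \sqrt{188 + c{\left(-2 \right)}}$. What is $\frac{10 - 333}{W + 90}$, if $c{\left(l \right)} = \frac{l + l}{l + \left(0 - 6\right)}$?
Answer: $- \frac{58140}{15823} + \frac{323 \sqrt{754}}{15823} \approx -3.1139$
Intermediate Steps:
$c{\left(l \right)} = \frac{2 l}{-6 + l}$ ($c{\left(l \right)} = \frac{2 l}{l - 6} = \frac{2 l}{-6 + l}$)
$W = \frac{\sqrt{754}}{2}$ ($W = \sqrt{188 + 2 \left(-2\right) \frac{1}{-6 - 2}} = \sqrt{188 + 2 \left(-2\right) \frac{1}{-8}} = \sqrt{188 + 2 \left(-2\right) \left(- \frac{1}{8}\right)} = \sqrt{188 + \frac{1}{2}} = \sqrt{\frac{377}{2}} = \frac{\sqrt{754}}{2} \approx 13.73$)
$\frac{10 - 333}{W + 90} = \frac{10 - 333}{\frac{\sqrt{754}}{2} + 90} = - \frac{323}{90 + \frac{\sqrt{754}}{2}}$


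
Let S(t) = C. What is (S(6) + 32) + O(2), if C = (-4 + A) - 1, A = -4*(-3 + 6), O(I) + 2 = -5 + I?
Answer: 10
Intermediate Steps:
O(I) = -7 + I (O(I) = -2 + (-5 + I) = -7 + I)
A = -12 (A = -4*3 = -12)
C = -17 (C = (-4 - 12) - 1 = -16 - 1 = -17)
S(t) = -17
(S(6) + 32) + O(2) = (-17 + 32) + (-7 + 2) = 15 - 5 = 10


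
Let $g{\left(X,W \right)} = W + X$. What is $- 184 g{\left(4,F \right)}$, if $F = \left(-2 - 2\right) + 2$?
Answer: $-368$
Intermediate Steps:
$F = -2$ ($F = -4 + 2 = -2$)
$- 184 g{\left(4,F \right)} = - 184 \left(-2 + 4\right) = \left(-184\right) 2 = -368$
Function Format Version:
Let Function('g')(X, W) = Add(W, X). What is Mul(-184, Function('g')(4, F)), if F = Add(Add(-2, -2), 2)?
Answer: -368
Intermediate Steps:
F = -2 (F = Add(-4, 2) = -2)
Mul(-184, Function('g')(4, F)) = Mul(-184, Add(-2, 4)) = Mul(-184, 2) = -368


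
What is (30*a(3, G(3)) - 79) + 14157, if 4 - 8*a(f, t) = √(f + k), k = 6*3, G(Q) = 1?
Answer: 14093 - 15*√21/4 ≈ 14076.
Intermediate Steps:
k = 18
a(f, t) = ½ - √(18 + f)/8 (a(f, t) = ½ - √(f + 18)/8 = ½ - √(18 + f)/8)
(30*a(3, G(3)) - 79) + 14157 = (30*(½ - √(18 + 3)/8) - 79) + 14157 = (30*(½ - √21/8) - 79) + 14157 = ((15 - 15*√21/4) - 79) + 14157 = (-64 - 15*√21/4) + 14157 = 14093 - 15*√21/4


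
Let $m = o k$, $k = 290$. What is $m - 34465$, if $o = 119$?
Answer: $45$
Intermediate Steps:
$m = 34510$ ($m = 119 \cdot 290 = 34510$)
$m - 34465 = 34510 - 34465 = 45$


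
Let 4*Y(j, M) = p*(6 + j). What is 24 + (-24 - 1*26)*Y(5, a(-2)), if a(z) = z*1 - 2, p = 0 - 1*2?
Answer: 299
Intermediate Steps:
p = -2 (p = 0 - 2 = -2)
a(z) = -2 + z (a(z) = z - 2 = -2 + z)
Y(j, M) = -3 - j/2 (Y(j, M) = (-2*(6 + j))/4 = (-12 - 2*j)/4 = -3 - j/2)
24 + (-24 - 1*26)*Y(5, a(-2)) = 24 + (-24 - 1*26)*(-3 - 1/2*5) = 24 + (-24 - 26)*(-3 - 5/2) = 24 - 50*(-11/2) = 24 + 275 = 299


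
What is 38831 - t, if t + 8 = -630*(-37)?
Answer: 15529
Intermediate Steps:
t = 23302 (t = -8 - 630*(-37) = -8 - 105*(-222) = -8 + 23310 = 23302)
38831 - t = 38831 - 1*23302 = 38831 - 23302 = 15529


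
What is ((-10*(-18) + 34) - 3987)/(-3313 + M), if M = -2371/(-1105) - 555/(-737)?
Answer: 3072674605/2695696803 ≈ 1.1398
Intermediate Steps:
M = 2360702/814385 (M = -2371*(-1/1105) - 555*(-1/737) = 2371/1105 + 555/737 = 2360702/814385 ≈ 2.8988)
((-10*(-18) + 34) - 3987)/(-3313 + M) = ((-10*(-18) + 34) - 3987)/(-3313 + 2360702/814385) = ((180 + 34) - 3987)/(-2695696803/814385) = (214 - 3987)*(-814385/2695696803) = -3773*(-814385/2695696803) = 3072674605/2695696803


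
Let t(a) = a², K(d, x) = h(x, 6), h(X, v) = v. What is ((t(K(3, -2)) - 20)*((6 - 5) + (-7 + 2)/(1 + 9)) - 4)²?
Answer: 16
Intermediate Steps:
K(d, x) = 6
((t(K(3, -2)) - 20)*((6 - 5) + (-7 + 2)/(1 + 9)) - 4)² = ((6² - 20)*((6 - 5) + (-7 + 2)/(1 + 9)) - 4)² = ((36 - 20)*(1 - 5/10) - 4)² = (16*(1 - 5*⅒) - 4)² = (16*(1 - ½) - 4)² = (16*(½) - 4)² = (8 - 4)² = 4² = 16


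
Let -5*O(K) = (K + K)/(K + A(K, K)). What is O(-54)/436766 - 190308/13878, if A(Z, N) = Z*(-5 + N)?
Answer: -2008734875947/146484764910 ≈ -13.713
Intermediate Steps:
O(K) = -2*K/(5*(K + K*(-5 + K))) (O(K) = -(K + K)/(5*(K + K*(-5 + K))) = -2*K/(5*(K + K*(-5 + K))))
O(-54)/436766 - 190308/13878 = -2/(-20 + 5*(-54))/436766 - 190308/13878 = -2/(-20 - 270)*(1/436766) - 190308*1/13878 = -2/(-290)*(1/436766) - 31718/2313 = -2*(-1/290)*(1/436766) - 31718/2313 = (1/145)*(1/436766) - 31718/2313 = 1/63331070 - 31718/2313 = -2008734875947/146484764910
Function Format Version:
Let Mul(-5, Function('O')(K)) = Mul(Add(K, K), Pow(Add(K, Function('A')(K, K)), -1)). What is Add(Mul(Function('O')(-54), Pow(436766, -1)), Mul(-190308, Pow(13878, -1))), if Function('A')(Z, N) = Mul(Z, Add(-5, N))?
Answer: Rational(-2008734875947, 146484764910) ≈ -13.713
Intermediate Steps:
Function('O')(K) = Mul(Rational(-2, 5), K, Pow(Add(K, Mul(K, Add(-5, K))), -1)) (Function('O')(K) = Mul(Rational(-1, 5), Mul(Add(K, K), Pow(Add(K, Mul(K, Add(-5, K))), -1))) = Mul(Rational(-1, 5), Mul(Mul(2, K), Pow(Add(K, Mul(K, Add(-5, K))), -1))) = Mul(Rational(-1, 5), Mul(2, K, Pow(Add(K, Mul(K, Add(-5, K))), -1))) = Mul(Rational(-2, 5), K, Pow(Add(K, Mul(K, Add(-5, K))), -1)))
Add(Mul(Function('O')(-54), Pow(436766, -1)), Mul(-190308, Pow(13878, -1))) = Add(Mul(Mul(-2, Pow(Add(-20, Mul(5, -54)), -1)), Pow(436766, -1)), Mul(-190308, Pow(13878, -1))) = Add(Mul(Mul(-2, Pow(Add(-20, -270), -1)), Rational(1, 436766)), Mul(-190308, Rational(1, 13878))) = Add(Mul(Mul(-2, Pow(-290, -1)), Rational(1, 436766)), Rational(-31718, 2313)) = Add(Mul(Mul(-2, Rational(-1, 290)), Rational(1, 436766)), Rational(-31718, 2313)) = Add(Mul(Rational(1, 145), Rational(1, 436766)), Rational(-31718, 2313)) = Add(Rational(1, 63331070), Rational(-31718, 2313)) = Rational(-2008734875947, 146484764910)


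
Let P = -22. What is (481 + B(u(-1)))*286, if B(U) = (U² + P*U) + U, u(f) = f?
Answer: 143858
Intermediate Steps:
B(U) = U² - 21*U (B(U) = (U² - 22*U) + U = U² - 21*U)
(481 + B(u(-1)))*286 = (481 - (-21 - 1))*286 = (481 - 1*(-22))*286 = (481 + 22)*286 = 503*286 = 143858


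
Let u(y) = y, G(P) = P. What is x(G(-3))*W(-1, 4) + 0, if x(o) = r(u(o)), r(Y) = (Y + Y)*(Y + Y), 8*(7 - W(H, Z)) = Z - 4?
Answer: 252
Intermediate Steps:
W(H, Z) = 15/2 - Z/8 (W(H, Z) = 7 - (Z - 4)/8 = 7 - (-4 + Z)/8 = 7 + (½ - Z/8) = 15/2 - Z/8)
r(Y) = 4*Y² (r(Y) = (2*Y)*(2*Y) = 4*Y²)
x(o) = 4*o²
x(G(-3))*W(-1, 4) + 0 = (4*(-3)²)*(15/2 - ⅛*4) + 0 = (4*9)*(15/2 - ½) + 0 = 36*7 + 0 = 252 + 0 = 252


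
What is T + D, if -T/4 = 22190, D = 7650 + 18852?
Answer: -62258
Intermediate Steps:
D = 26502
T = -88760 (T = -4*22190 = -88760)
T + D = -88760 + 26502 = -62258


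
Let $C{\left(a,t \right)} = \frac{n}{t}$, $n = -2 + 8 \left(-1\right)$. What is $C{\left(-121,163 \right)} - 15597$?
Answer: $- \frac{2542321}{163} \approx -15597.0$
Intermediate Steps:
$n = -10$ ($n = -2 - 8 = -10$)
$C{\left(a,t \right)} = - \frac{10}{t}$
$C{\left(-121,163 \right)} - 15597 = - \frac{10}{163} - 15597 = - \frac{2542321}{163}$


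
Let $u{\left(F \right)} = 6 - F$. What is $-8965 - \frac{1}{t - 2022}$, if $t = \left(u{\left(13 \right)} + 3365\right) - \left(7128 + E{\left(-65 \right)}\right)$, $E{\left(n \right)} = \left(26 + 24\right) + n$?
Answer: $- \frac{51790804}{5777} \approx -8965.0$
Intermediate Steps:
$E{\left(n \right)} = 50 + n$
$t = -3755$ ($t = \left(\left(6 - 13\right) + 3365\right) - 7113 = \left(-7 + 3365\right) + \left(-7128 + 15\right) = 3358 - 7113 = -3755$)
$-8965 - \frac{1}{t - 2022} = -8965 - \frac{1}{-3755 - 2022} = -8965 - \frac{1}{-5777} = -8965 - - \frac{1}{5777} = -8965 + \frac{1}{5777} = - \frac{51790804}{5777}$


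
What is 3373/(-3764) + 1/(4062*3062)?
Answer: -2622052753/2926002801 ≈ -0.89612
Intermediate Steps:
3373/(-3764) + 1/(4062*3062) = 3373*(-1/3764) + (1/4062)*(1/3062) = -3373/3764 + 1/12437844 = -2622052753/2926002801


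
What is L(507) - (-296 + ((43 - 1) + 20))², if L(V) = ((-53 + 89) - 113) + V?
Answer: -54326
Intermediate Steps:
L(V) = -77 + V (L(V) = (36 - 113) + V = -77 + V)
L(507) - (-296 + ((43 - 1) + 20))² = (-77 + 507) - (-296 + ((43 - 1) + 20))² = 430 - (-296 + (42 + 20))² = 430 - (-296 + 62)² = 430 - 1*(-234)² = 430 - 1*54756 = 430 - 54756 = -54326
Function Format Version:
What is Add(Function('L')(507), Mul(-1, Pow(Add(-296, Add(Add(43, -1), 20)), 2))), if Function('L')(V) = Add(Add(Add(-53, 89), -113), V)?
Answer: -54326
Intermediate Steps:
Function('L')(V) = Add(-77, V) (Function('L')(V) = Add(Add(36, -113), V) = Add(-77, V))
Add(Function('L')(507), Mul(-1, Pow(Add(-296, Add(Add(43, -1), 20)), 2))) = Add(Add(-77, 507), Mul(-1, Pow(Add(-296, Add(Add(43, -1), 20)), 2))) = Add(430, Mul(-1, Pow(Add(-296, Add(42, 20)), 2))) = Add(430, Mul(-1, Pow(Add(-296, 62), 2))) = Add(430, Mul(-1, Pow(-234, 2))) = Add(430, Mul(-1, 54756)) = Add(430, -54756) = -54326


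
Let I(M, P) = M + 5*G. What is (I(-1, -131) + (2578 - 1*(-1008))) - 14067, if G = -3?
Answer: -10497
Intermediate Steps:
I(M, P) = -15 + M (I(M, P) = M + 5*(-3) = M - 15 = -15 + M)
(I(-1, -131) + (2578 - 1*(-1008))) - 14067 = ((-15 - 1) + (2578 - 1*(-1008))) - 14067 = (-16 + (2578 + 1008)) - 14067 = (-16 + 3586) - 14067 = 3570 - 14067 = -10497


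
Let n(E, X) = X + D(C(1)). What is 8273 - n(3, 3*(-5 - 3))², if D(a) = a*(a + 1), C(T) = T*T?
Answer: 7789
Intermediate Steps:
C(T) = T²
D(a) = a*(1 + a)
n(E, X) = 2 + X (n(E, X) = X + 1²*(1 + 1²) = X + 1*(1 + 1) = X + 1*2 = X + 2 = 2 + X)
8273 - n(3, 3*(-5 - 3))² = 8273 - (2 + 3*(-5 - 3))² = 8273 - (2 + 3*(-8))² = 8273 - (2 - 24)² = 8273 - 1*(-22)² = 8273 - 1*484 = 8273 - 484 = 7789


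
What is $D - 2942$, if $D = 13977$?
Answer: $11035$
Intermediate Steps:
$D - 2942 = 13977 - 2942 = 11035$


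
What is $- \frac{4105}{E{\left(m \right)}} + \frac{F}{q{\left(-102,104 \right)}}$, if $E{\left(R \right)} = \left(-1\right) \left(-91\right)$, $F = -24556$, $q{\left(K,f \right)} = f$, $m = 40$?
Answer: $- \frac{51183}{182} \approx -281.23$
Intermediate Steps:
$E{\left(R \right)} = 91$
$- \frac{4105}{E{\left(m \right)}} + \frac{F}{q{\left(-102,104 \right)}} = - \frac{4105}{91} - \frac{24556}{104} = \left(-4105\right) \frac{1}{91} - \frac{6139}{26} = - \frac{4105}{91} - \frac{6139}{26} = - \frac{51183}{182}$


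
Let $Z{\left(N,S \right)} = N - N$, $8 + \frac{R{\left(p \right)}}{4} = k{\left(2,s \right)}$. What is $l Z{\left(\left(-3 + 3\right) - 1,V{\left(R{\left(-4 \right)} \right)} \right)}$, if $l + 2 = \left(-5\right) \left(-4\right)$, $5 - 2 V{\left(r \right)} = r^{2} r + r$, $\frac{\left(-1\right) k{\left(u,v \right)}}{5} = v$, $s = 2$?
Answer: $0$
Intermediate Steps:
$k{\left(u,v \right)} = - 5 v$
$R{\left(p \right)} = -72$ ($R{\left(p \right)} = -32 + 4 \left(\left(-5\right) 2\right) = -32 + 4 \left(-10\right) = -32 - 40 = -72$)
$V{\left(r \right)} = \frac{5}{2} - \frac{r}{2} - \frac{r^{3}}{2}$ ($V{\left(r \right)} = \frac{5}{2} - \frac{r^{2} r + r}{2} = \frac{5}{2} - \frac{r^{3} + r}{2} = \frac{5}{2} - \frac{r + r^{3}}{2} = \frac{5}{2} - \left(\frac{r}{2} + \frac{r^{3}}{2}\right) = \frac{5}{2} - \frac{r}{2} - \frac{r^{3}}{2}$)
$l = 18$ ($l = -2 - -20 = -2 + 20 = 18$)
$Z{\left(N,S \right)} = 0$
$l Z{\left(\left(-3 + 3\right) - 1,V{\left(R{\left(-4 \right)} \right)} \right)} = 18 \cdot 0 = 0$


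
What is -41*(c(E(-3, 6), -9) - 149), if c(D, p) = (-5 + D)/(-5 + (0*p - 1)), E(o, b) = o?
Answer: 18163/3 ≈ 6054.3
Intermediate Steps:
c(D, p) = ⅚ - D/6 (c(D, p) = (-5 + D)/(-5 + (0 - 1)) = (-5 + D)/(-5 - 1) = (-5 + D)/(-6) = (-5 + D)*(-⅙) = ⅚ - D/6)
-41*(c(E(-3, 6), -9) - 149) = -41*((⅚ - ⅙*(-3)) - 149) = -41*((⅚ + ½) - 149) = -41*(4/3 - 149) = -41*(-443/3) = 18163/3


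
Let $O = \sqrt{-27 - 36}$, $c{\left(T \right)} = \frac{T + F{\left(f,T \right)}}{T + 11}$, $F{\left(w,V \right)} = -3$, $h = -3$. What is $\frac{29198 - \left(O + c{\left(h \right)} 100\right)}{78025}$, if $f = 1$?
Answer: $\frac{29273}{78025} - \frac{3 i \sqrt{7}}{78025} \approx 0.37517 - 0.00010173 i$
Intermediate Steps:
$c{\left(T \right)} = \frac{-3 + T}{11 + T}$ ($c{\left(T \right)} = \frac{T - 3}{T + 11} = \frac{-3 + T}{11 + T}$)
$O = 3 i \sqrt{7}$ ($O = \sqrt{-63} = 3 i \sqrt{7} \approx 7.9373 i$)
$\frac{29198 - \left(O + c{\left(h \right)} 100\right)}{78025} = \frac{29198 - \left(3 i \sqrt{7} + \frac{-3 - 3}{11 - 3} \cdot 100\right)}{78025} = \left(29198 - \left(3 i \sqrt{7} + \frac{1}{8} \left(-6\right) 100\right)\right) \frac{1}{78025} = \left(29198 - \left(3 i \sqrt{7} - 75\right)\right) \frac{1}{78025} = \left(29198 - \left(-75 + 3 i \sqrt{7}\right)\right) \frac{1}{78025} = \left(29198 + \left(75 - 3 i \sqrt{7}\right)\right) \frac{1}{78025} = \left(29273 - 3 i \sqrt{7}\right) \frac{1}{78025} = \frac{29273}{78025} - \frac{3 i \sqrt{7}}{78025}$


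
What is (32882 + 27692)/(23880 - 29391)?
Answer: -60574/5511 ≈ -10.991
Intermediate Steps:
(32882 + 27692)/(23880 - 29391) = 60574/(-5511) = 60574*(-1/5511) = -60574/5511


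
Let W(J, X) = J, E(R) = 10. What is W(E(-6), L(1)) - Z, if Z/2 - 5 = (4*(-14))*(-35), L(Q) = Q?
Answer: -3920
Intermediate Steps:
Z = 3930 (Z = 10 + 2*((4*(-14))*(-35)) = 10 + 2*(-56*(-35)) = 10 + 2*1960 = 10 + 3920 = 3930)
W(E(-6), L(1)) - Z = 10 - 1*3930 = 10 - 3930 = -3920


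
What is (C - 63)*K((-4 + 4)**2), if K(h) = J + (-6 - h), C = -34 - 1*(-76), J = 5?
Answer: 21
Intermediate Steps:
C = 42 (C = -34 + 76 = 42)
K(h) = -1 - h (K(h) = 5 + (-6 - h) = -1 - h)
(C - 63)*K((-4 + 4)**2) = (42 - 63)*(-1 - (-4 + 4)**2) = -21*(-1 - 1*0**2) = -21*(-1 - 1*0) = -21*(-1 + 0) = -21*(-1) = 21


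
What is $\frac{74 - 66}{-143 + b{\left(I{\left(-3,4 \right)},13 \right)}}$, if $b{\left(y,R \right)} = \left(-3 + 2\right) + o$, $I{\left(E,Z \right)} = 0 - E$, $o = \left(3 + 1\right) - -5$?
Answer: $- \frac{8}{135} \approx -0.059259$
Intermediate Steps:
$o = 9$ ($o = 4 + 5 = 9$)
$I{\left(E,Z \right)} = - E$
$b{\left(y,R \right)} = 8$ ($b{\left(y,R \right)} = \left(-3 + 2\right) + 9 = -1 + 9 = 8$)
$\frac{74 - 66}{-143 + b{\left(I{\left(-3,4 \right)},13 \right)}} = \frac{74 - 66}{-143 + 8} = \frac{1}{-135} \cdot 8 = \left(- \frac{1}{135}\right) 8 = - \frac{8}{135}$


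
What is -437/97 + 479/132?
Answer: -11221/12804 ≈ -0.87637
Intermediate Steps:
-437/97 + 479/132 = -11221/12804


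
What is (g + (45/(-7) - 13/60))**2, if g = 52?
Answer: 362864401/176400 ≈ 2057.1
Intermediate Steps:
(g + (45/(-7) - 13/60))**2 = (52 + (45/(-7) - 13/60))**2 = (52 + (45*(-1/7) - 13*1/60))**2 = (52 + (-45/7 - 13/60))**2 = (52 - 2791/420)**2 = (19049/420)**2 = 362864401/176400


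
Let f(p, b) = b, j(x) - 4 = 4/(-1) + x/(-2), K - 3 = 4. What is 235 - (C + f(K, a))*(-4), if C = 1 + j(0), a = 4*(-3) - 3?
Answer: 179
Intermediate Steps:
K = 7 (K = 3 + 4 = 7)
j(x) = -x/2 (j(x) = 4 + (4/(-1) + x/(-2)) = 4 + (4*(-1) + x*(-½)) = 4 + (-4 - x/2) = -x/2)
a = -15 (a = -12 - 3 = -15)
C = 1 (C = 1 - ½*0 = 1 + 0 = 1)
235 - (C + f(K, a))*(-4) = 235 - (1 - 15)*(-4) = 235 - (-14)*(-4) = 235 - 1*56 = 235 - 56 = 179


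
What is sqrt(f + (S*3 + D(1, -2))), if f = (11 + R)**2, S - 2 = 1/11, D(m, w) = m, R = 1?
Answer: 8*sqrt(286)/11 ≈ 12.299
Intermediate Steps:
S = 23/11 (S = 2 + 1/11 = 23/11 ≈ 2.0909)
f = 144 (f = (11 + 1)**2 = 12**2 = 144)
sqrt(f + (S*3 + D(1, -2))) = sqrt(144 + ((23/11)*3 + 1)) = sqrt(144 + (69/11 + 1)) = sqrt(144 + 80/11) = sqrt(1664/11) = 8*sqrt(286)/11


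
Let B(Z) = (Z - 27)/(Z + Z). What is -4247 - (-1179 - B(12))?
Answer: -24549/8 ≈ -3068.6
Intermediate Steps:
B(Z) = (-27 + Z)/(2*Z) (B(Z) = (-27 + Z)/((2*Z)) = (-27 + Z)*(1/(2*Z)) = (-27 + Z)/(2*Z))
-4247 - (-1179 - B(12)) = -4247 - (-1179 - (-27 + 12)/(2*12)) = -4247 - (-1179 - (-15)/(2*12)) = -4247 - (-1179 - 1*(-5/8)) = -4247 - (-1179 + 5/8) = -4247 - 1*(-9427/8) = -4247 + 9427/8 = -24549/8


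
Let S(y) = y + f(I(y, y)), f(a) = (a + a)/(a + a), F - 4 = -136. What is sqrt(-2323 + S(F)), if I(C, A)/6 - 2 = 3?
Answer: I*sqrt(2454) ≈ 49.538*I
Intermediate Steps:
F = -132 (F = 4 - 136 = -132)
I(C, A) = 30 (I(C, A) = 12 + 6*3 = 12 + 18 = 30)
f(a) = 1 (f(a) = (2*a)/((2*a)) = (2*a)*(1/(2*a)) = 1)
S(y) = 1 + y (S(y) = y + 1 = 1 + y)
sqrt(-2323 + S(F)) = sqrt(-2323 + (1 - 132)) = sqrt(-2323 - 131) = sqrt(-2454) = I*sqrt(2454)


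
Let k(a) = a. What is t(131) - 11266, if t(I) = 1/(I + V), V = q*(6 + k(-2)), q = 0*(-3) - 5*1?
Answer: -1250525/111 ≈ -11266.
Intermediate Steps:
q = -5 (q = 0 - 5 = -5)
V = -20 (V = -5*(6 - 2) = -5*4 = -20)
t(I) = 1/(-20 + I) (t(I) = 1/(I - 20) = 1/(-20 + I))
t(131) - 11266 = 1/(-20 + 131) - 11266 = 1/111 - 11266 = -1250525/111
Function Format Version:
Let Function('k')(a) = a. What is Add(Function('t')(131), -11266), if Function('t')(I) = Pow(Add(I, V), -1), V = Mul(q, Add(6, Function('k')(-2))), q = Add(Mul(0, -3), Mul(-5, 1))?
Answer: Rational(-1250525, 111) ≈ -11266.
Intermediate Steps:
q = -5 (q = Add(0, -5) = -5)
V = -20 (V = Mul(-5, Add(6, -2)) = Mul(-5, 4) = -20)
Function('t')(I) = Pow(Add(-20, I), -1) (Function('t')(I) = Pow(Add(I, -20), -1) = Pow(Add(-20, I), -1))
Add(Function('t')(131), -11266) = Add(Pow(Add(-20, 131), -1), -11266) = Add(Pow(111, -1), -11266) = Add(Rational(1, 111), -11266) = Rational(-1250525, 111)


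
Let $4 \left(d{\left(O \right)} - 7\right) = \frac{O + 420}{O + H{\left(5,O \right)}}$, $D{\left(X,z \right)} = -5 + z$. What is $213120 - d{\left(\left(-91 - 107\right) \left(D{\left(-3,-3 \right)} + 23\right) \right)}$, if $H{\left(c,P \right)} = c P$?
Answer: $\frac{506356403}{2376} \approx 2.1311 \cdot 10^{5}$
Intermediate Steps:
$H{\left(c,P \right)} = P c$
$d{\left(O \right)} = 7 + \frac{420 + O}{24 O}$ ($d{\left(O \right)} = 7 + \frac{\left(O + 420\right) \frac{1}{O + O 5}}{4} = 7 + \frac{\left(420 + O\right) \frac{1}{O + 5 O}}{4} = 7 + \frac{\left(420 + O\right) \frac{1}{6 O}}{4} = 7 + \frac{\frac{1}{6} \frac{1}{O} \left(420 + O\right)}{4} = 7 + \frac{420 + O}{24 O}$)
$213120 - d{\left(\left(-91 - 107\right) \left(D{\left(-3,-3 \right)} + 23\right) \right)} = 213120 - \frac{420 + 169 \left(-91 - 107\right) \left(\left(-5 - 3\right) + 23\right)}{24 \left(-91 - 107\right) \left(\left(-5 - 3\right) + 23\right)} = 213120 - \frac{420 + 169 \left(- 198 \left(-8 + 23\right)\right)}{24 \left(- 198 \left(-8 + 23\right)\right)} = 213120 - \frac{420 + 169 \left(\left(-198\right) 15\right)}{24 \left(\left(-198\right) 15\right)} = 213120 - \frac{420 + 169 \left(-2970\right)}{24 \left(-2970\right)} = 213120 - \frac{1}{24} \left(- \frac{1}{2970}\right) \left(420 - 501930\right) = 213120 - \frac{1}{24} \left(- \frac{1}{2970}\right) \left(-501510\right) = 213120 - \frac{16717}{2376} = \frac{506356403}{2376}$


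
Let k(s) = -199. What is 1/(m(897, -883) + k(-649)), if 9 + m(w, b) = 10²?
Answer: -1/108 ≈ -0.0092593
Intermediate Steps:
m(w, b) = 91 (m(w, b) = -9 + 10² = -9 + 100 = 91)
1/(m(897, -883) + k(-649)) = 1/(91 - 199) = 1/(-108) = -1/108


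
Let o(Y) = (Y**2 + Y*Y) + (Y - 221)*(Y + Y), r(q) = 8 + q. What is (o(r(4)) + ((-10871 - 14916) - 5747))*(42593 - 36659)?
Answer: -215178708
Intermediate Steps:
o(Y) = 2*Y**2 + 2*Y*(-221 + Y) (o(Y) = (Y**2 + Y**2) + (-221 + Y)*(2*Y) = 2*Y**2 + 2*Y*(-221 + Y))
(o(r(4)) + ((-10871 - 14916) - 5747))*(42593 - 36659) = (2*(8 + 4)*(-221 + 2*(8 + 4)) + ((-10871 - 14916) - 5747))*(42593 - 36659) = (2*12*(-221 + 2*12) + (-25787 - 5747))*5934 = (2*12*(-221 + 24) - 31534)*5934 = (2*12*(-197) - 31534)*5934 = (-4728 - 31534)*5934 = -36262*5934 = -215178708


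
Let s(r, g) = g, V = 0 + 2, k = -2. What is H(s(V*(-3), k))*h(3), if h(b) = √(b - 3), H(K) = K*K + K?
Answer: 0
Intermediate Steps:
V = 2
H(K) = K + K² (H(K) = K² + K = K + K²)
h(b) = √(-3 + b)
H(s(V*(-3), k))*h(3) = (-2*(1 - 2))*√(-3 + 3) = (-2*(-1))*√0 = 2*0 = 0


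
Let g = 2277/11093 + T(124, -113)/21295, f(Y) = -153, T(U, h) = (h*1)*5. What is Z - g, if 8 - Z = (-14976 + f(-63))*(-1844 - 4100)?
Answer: -4248597986233050/47245087 ≈ -8.9927e+7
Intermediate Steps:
T(U, h) = 5*h (T(U, h) = h*5 = 5*h)
g = 8444234/47245087 (g = 2277/11093 + (5*(-113))/21295 = 2277*(1/11093) - 565*1/21295 = 2277/11093 - 113/4259 = 8444234/47245087 ≈ 0.17873)
Z = -89926768 (Z = 8 - (-14976 - 153)*(-1844 - 4100) = 8 - (-15129)*(-5944) = 8 - 1*89926776 = 8 - 89926776 = -89926768)
Z - g = -89926768 - 1*8444234/47245087 = -89926768 - 8444234/47245087 = -4248597986233050/47245087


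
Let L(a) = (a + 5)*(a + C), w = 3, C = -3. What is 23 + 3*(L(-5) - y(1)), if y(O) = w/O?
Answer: 14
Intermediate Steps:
y(O) = 3/O
L(a) = (-3 + a)*(5 + a) (L(a) = (a + 5)*(a - 3) = (5 + a)*(-3 + a) = (-3 + a)*(5 + a))
23 + 3*(L(-5) - y(1)) = 23 + 3*((-15 + (-5)² + 2*(-5)) - 3/1) = 23 + 3*((-15 + 25 - 10) - 3) = 23 + 3*(0 - 1*3) = 23 + 3*(0 - 3) = 23 + 3*(-3) = 23 - 9 = 14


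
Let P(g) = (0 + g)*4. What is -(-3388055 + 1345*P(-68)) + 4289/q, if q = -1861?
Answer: 6985994306/1861 ≈ 3.7539e+6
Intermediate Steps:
P(g) = 4*g (P(g) = g*4 = 4*g)
-(-3388055 + 1345*P(-68)) + 4289/q = -1345/(1/(-2519 + 4*(-68))) + 4289/(-1861) = -1345/(1/(-2519 - 272)) + 4289*(-1/1861) = -1345/(1/(-2791)) - 4289/1861 = -1345/(-1/2791) - 4289/1861 = -1345*(-2791) - 4289/1861 = 3753895 - 4289/1861 = 6985994306/1861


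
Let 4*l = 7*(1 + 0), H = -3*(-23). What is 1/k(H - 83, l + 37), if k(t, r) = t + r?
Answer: 4/99 ≈ 0.040404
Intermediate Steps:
H = 69
l = 7/4 (l = (7*(1 + 0))/4 = (7*1)/4 = (¼)*7 = 7/4 ≈ 1.7500)
k(t, r) = r + t
1/k(H - 83, l + 37) = 1/((7/4 + 37) + (69 - 83)) = 1/(155/4 - 14) = 1/(99/4) = 4/99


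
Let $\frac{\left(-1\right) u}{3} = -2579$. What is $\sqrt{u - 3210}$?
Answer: $3 \sqrt{503} \approx 67.283$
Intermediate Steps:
$u = 7737$ ($u = \left(-3\right) \left(-2579\right) = 7737$)
$\sqrt{u - 3210} = \sqrt{7737 - 3210} = \sqrt{4527} = 3 \sqrt{503}$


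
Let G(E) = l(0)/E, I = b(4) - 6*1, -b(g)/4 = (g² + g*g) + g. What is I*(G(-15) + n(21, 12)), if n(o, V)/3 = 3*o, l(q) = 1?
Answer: -28340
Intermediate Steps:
b(g) = -8*g² - 4*g (b(g) = -4*((g² + g*g) + g) = -4*((g² + g²) + g) = -4*(2*g² + g) = -4*(g + 2*g²) = -8*g² - 4*g)
n(o, V) = 9*o (n(o, V) = 3*(3*o) = 9*o)
I = -150 (I = -4*4*(1 + 2*4) - 6*1 = -4*4*(1 + 8) - 6 = -4*4*9 - 6 = -144 - 6 = -150)
G(E) = 1/E
I*(G(-15) + n(21, 12)) = -150*(1/(-15) + 9*21) = -150*(-1/15 + 189) = -150*2834/15 = -28340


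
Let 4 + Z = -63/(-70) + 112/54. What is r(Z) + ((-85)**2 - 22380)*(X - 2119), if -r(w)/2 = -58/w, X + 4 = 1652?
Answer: 1977196065/277 ≈ 7.1379e+6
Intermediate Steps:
X = 1648 (X = -4 + 1652 = 1648)
Z = -277/270 (Z = -4 + (-63/(-70) + 112/54) = -4 + (-63*(-1/70) + 112*(1/54)) = -4 + (9/10 + 56/27) = -4 + 803/270 = -277/270 ≈ -1.0259)
r(w) = 116/w (r(w) = -(-116)/w = 116/w)
r(Z) + ((-85)**2 - 22380)*(X - 2119) = 116/(-277/270) + ((-85)**2 - 22380)*(1648 - 2119) = 116*(-270/277) + (7225 - 22380)*(-471) = -31320/277 - 15155*(-471) = -31320/277 + 7138005 = 1977196065/277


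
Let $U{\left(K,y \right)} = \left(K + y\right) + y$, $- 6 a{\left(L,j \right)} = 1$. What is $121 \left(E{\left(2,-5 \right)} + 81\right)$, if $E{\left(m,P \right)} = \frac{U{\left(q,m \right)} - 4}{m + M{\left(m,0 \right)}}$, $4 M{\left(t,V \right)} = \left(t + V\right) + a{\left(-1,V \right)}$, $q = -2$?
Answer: $\frac{572451}{59} \approx 9702.6$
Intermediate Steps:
$a{\left(L,j \right)} = - \frac{1}{6}$ ($a{\left(L,j \right)} = \left(- \frac{1}{6}\right) 1 = - \frac{1}{6}$)
$M{\left(t,V \right)} = - \frac{1}{24} + \frac{V}{4} + \frac{t}{4}$ ($M{\left(t,V \right)} = \frac{\left(t + V\right) - \frac{1}{6}}{4} = \frac{\left(V + t\right) - \frac{1}{6}}{4} = \frac{- \frac{1}{6} + V + t}{4} = - \frac{1}{24} + \frac{V}{4} + \frac{t}{4}$)
$U{\left(K,y \right)} = K + 2 y$
$E{\left(m,P \right)} = \frac{-6 + 2 m}{- \frac{1}{24} + \frac{5 m}{4}}$ ($E{\left(m,P \right)} = \frac{\left(-2 + 2 m\right) - 4}{m + \left(- \frac{1}{24} + \frac{1}{4} \cdot 0 + \frac{m}{4}\right)} = \frac{-6 + 2 m}{m + \left(- \frac{1}{24} + 0 + \frac{m}{4}\right)} = \frac{-6 + 2 m}{m + \left(- \frac{1}{24} + \frac{m}{4}\right)} = \frac{-6 + 2 m}{- \frac{1}{24} + \frac{5 m}{4}}$)
$121 \left(E{\left(2,-5 \right)} + 81\right) = 121 \left(\frac{48 \left(-3 + 2\right)}{-1 + 30 \cdot 2} + 81\right) = 121 \left(48 \frac{1}{-1 + 60} \left(-1\right) + 81\right) = 121 \left(48 \cdot \frac{1}{59} \left(-1\right) + 81\right) = 121 \left(- \frac{48}{59} + 81\right) = 121 \cdot \frac{4731}{59} = \frac{572451}{59}$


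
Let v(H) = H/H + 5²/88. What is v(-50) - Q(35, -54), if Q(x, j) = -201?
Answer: 17801/88 ≈ 202.28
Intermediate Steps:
v(H) = 113/88 (v(H) = 1 + 25*(1/88) = 1 + 25/88 = 113/88)
v(-50) - Q(35, -54) = 113/88 - 1*(-201) = 113/88 + 201 = 17801/88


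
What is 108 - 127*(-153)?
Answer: 19539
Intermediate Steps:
108 - 127*(-153) = 108 + 19431 = 19539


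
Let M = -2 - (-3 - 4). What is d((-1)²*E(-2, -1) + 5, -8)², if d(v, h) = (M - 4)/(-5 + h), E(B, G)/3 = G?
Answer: 1/169 ≈ 0.0059172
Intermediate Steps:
E(B, G) = 3*G
M = 5 (M = -2 - 1*(-7) = -2 + 7 = 5)
d(v, h) = 1/(-5 + h) (d(v, h) = (5 - 4)/(-5 + h) = 1/(-5 + h))
d((-1)²*E(-2, -1) + 5, -8)² = (1/(-5 - 8))² = (1/(-13))² = (-1/13)² = 1/169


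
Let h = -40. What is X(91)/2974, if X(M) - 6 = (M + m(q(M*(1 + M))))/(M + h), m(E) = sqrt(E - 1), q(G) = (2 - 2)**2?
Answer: 397/151674 + I/151674 ≈ 0.0026175 + 6.5931e-6*I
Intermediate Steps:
q(G) = 0 (q(G) = 0**2 = 0)
m(E) = sqrt(-1 + E)
X(M) = 6 + (I + M)/(-40 + M) (X(M) = 6 + (M + sqrt(-1 + 0))/(M - 40) = 6 + (M + sqrt(-1))/(-40 + M) = 6 + (M + I)/(-40 + M) = 6 + (I + M)/(-40 + M))
X(91)/2974 = ((-240 + I + 7*91)/(-40 + 91))/2974 = ((-240 + I + 637)/51)*(1/2974) = ((397 + I)/51)*(1/2974) = (397/51 + I/51)*(1/2974) = 397/151674 + I/151674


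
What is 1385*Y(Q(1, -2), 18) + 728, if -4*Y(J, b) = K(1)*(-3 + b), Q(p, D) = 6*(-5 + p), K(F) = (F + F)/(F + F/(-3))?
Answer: -59413/4 ≈ -14853.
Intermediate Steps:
K(F) = 3 (K(F) = (2*F)/(F + F*(-1/3)) = (2*F)/(F - F/3) = (2*F)/((2*F/3)) = (2*F)*(3/(2*F)) = 3)
Q(p, D) = -30 + 6*p
Y(J, b) = 9/4 - 3*b/4 (Y(J, b) = -3*(-3 + b)/4 = -(-9 + 3*b)/4 = 9/4 - 3*b/4)
1385*Y(Q(1, -2), 18) + 728 = 1385*(9/4 - 3/4*18) + 728 = 1385*(9/4 - 27/2) + 728 = 1385*(-45/4) + 728 = -62325/4 + 728 = -59413/4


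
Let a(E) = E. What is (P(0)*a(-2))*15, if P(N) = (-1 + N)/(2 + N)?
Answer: 15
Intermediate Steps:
P(N) = (-1 + N)/(2 + N)
(P(0)*a(-2))*15 = (((-1 + 0)/(2 + 0))*(-2))*15 = ((-1/2)*(-2))*15 = (((½)*(-1))*(-2))*15 = -½*(-2)*15 = 1*15 = 15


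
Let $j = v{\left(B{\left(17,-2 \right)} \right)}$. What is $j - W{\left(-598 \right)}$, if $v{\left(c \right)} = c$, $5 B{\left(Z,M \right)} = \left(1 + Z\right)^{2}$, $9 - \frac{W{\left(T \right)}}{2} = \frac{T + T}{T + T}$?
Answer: $\frac{244}{5} \approx 48.8$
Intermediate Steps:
$W{\left(T \right)} = 16$ ($W{\left(T \right)} = 18 - 2 \frac{T + T}{T + T} = 18 - 2 \frac{2 T}{2 T} = 18 - 2 \cdot 2 T \frac{1}{2 T} = 18 - 2 = 16$)
$B{\left(Z,M \right)} = \frac{\left(1 + Z\right)^{2}}{5}$
$j = \frac{324}{5}$ ($j = \frac{\left(1 + 17\right)^{2}}{5} = \frac{18^{2}}{5} = \frac{1}{5} \cdot 324 = \frac{324}{5} \approx 64.8$)
$j - W{\left(-598 \right)} = \frac{324}{5} - 16 = \frac{244}{5}$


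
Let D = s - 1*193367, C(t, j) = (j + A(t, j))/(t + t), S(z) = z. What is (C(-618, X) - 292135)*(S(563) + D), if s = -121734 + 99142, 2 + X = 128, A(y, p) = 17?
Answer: 19443743232547/309 ≈ 6.2925e+10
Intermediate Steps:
X = 126 (X = -2 + 128 = 126)
s = -22592
C(t, j) = (17 + j)/(2*t) (C(t, j) = (j + 17)/(t + t) = (17 + j)/((2*t)) = (17 + j)*(1/(2*t)) = (17 + j)/(2*t))
D = -215959 (D = -22592 - 1*193367 = -22592 - 193367 = -215959)
(C(-618, X) - 292135)*(S(563) + D) = ((½)*(17 + 126)/(-618) - 292135)*(563 - 215959) = ((½)*(-1/618)*143 - 292135)*(-215396) = (-143/1236 - 292135)*(-215396) = -361079003/1236*(-215396) = 19443743232547/309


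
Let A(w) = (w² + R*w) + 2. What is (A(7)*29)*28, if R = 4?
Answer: 64148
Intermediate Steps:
A(w) = 2 + w² + 4*w (A(w) = (w² + 4*w) + 2 = 2 + w² + 4*w)
(A(7)*29)*28 = ((2 + 7² + 4*7)*29)*28 = ((2 + 49 + 28)*29)*28 = (79*29)*28 = 2291*28 = 64148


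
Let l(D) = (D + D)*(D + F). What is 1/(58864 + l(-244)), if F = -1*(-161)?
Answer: 1/99368 ≈ 1.0064e-5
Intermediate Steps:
F = 161
l(D) = 2*D*(161 + D) (l(D) = (D + D)*(D + 161) = (2*D)*(161 + D) = 2*D*(161 + D))
1/(58864 + l(-244)) = 1/(58864 + 2*(-244)*(161 - 244)) = 1/(58864 + 2*(-244)*(-83)) = 1/(58864 + 40504) = 1/99368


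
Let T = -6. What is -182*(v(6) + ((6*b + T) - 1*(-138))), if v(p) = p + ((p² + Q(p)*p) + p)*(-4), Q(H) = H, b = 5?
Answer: 26208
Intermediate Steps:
v(p) = -8*p² - 3*p (v(p) = p + ((p² + p*p) + p)*(-4) = p + ((p² + p²) + p)*(-4) = p + (2*p² + p)*(-4) = p + (p + 2*p²)*(-4) = p + (-8*p² - 4*p) = -8*p² - 3*p)
-182*(v(6) + ((6*b + T) - 1*(-138))) = -182*(-1*6*(3 + 8*6) + ((6*5 - 6) - 1*(-138))) = -182*(-1*6*(3 + 48) + ((30 - 6) + 138)) = -182*(-1*6*51 + (24 + 138)) = -182*(-306 + 162) = -182*(-144) = 26208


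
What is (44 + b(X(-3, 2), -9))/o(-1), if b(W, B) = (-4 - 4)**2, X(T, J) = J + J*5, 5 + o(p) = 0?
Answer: -108/5 ≈ -21.600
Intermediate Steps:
o(p) = -5 (o(p) = -5 + 0 = -5)
X(T, J) = 6*J (X(T, J) = J + 5*J = 6*J)
b(W, B) = 64 (b(W, B) = (-8)**2 = 64)
(44 + b(X(-3, 2), -9))/o(-1) = (44 + 64)/(-5) = 108*(-1/5) = -108/5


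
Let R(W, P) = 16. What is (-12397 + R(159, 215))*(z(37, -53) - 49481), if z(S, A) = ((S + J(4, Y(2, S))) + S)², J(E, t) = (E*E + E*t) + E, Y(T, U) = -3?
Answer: 529374417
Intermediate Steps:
J(E, t) = E + E² + E*t (J(E, t) = (E² + E*t) + E = E + E² + E*t)
z(S, A) = (8 + 2*S)² (z(S, A) = ((S + 4*(1 + 4 - 3)) + S)² = ((S + 4*2) + S)² = ((S + 8) + S)² = ((8 + S) + S)² = (8 + 2*S)²)
(-12397 + R(159, 215))*(z(37, -53) - 49481) = (-12397 + 16)*(4*(4 + 37)² - 49481) = -12381*(4*41² - 49481) = -12381*(4*1681 - 49481) = -12381*(6724 - 49481) = -12381*(-42757) = 529374417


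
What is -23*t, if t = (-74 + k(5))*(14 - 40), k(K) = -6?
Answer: -47840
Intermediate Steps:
t = 2080 (t = (-74 - 6)*(14 - 40) = -80*(-26) = 2080)
-23*t = -23*2080 = -47840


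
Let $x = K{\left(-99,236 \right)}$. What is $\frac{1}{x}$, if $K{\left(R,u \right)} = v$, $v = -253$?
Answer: $- \frac{1}{253} \approx -0.0039526$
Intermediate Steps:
$K{\left(R,u \right)} = -253$
$x = -253$
$\frac{1}{x} = \frac{1}{-253} = - \frac{1}{253}$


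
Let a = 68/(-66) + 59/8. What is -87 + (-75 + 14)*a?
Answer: -125143/264 ≈ -474.03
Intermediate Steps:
a = 1675/264 (a = 68*(-1/66) + 59*(⅛) = -34/33 + 59/8 = 1675/264 ≈ 6.3447)
-87 + (-75 + 14)*a = -87 + (-75 + 14)*(1675/264) = -87 - 61*1675/264 = -87 - 102175/264 = -125143/264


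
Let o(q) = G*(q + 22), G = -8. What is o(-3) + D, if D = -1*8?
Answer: -160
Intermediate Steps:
o(q) = -176 - 8*q (o(q) = -8*(q + 22) = -8*(22 + q) = -176 - 8*q)
D = -8
o(-3) + D = (-176 - 8*(-3)) - 8 = (-176 + 24) - 8 = -152 - 8 = -160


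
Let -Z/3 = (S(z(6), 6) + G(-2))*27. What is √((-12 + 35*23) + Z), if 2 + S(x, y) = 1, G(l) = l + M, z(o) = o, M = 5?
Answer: √631 ≈ 25.120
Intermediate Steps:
G(l) = 5 + l (G(l) = l + 5 = 5 + l)
S(x, y) = -1 (S(x, y) = -2 + 1 = -1)
Z = -162 (Z = -3*(-1 + (5 - 2))*27 = -3*(-1 + 3)*27 = -6*27 = -3*54 = -162)
√((-12 + 35*23) + Z) = √((-12 + 35*23) - 162) = √((-12 + 805) - 162) = √(793 - 162) = √631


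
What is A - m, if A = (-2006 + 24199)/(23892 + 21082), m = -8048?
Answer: 361972945/44974 ≈ 8048.5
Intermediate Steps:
A = 22193/44974 ≈ 0.49346
A - m = 22193/44974 - 1*(-8048) = 22193/44974 + 8048 = 361972945/44974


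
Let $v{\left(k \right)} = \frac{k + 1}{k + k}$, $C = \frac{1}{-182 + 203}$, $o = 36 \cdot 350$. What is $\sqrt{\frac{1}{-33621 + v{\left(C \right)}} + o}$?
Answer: $\frac{\sqrt{14233364426390}}{33610} \approx 112.25$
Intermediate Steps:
$o = 12600$
$C = \frac{1}{21} \approx 0.047619$
$v{\left(k \right)} = \frac{1 + k}{2 k}$
$\sqrt{\frac{1}{-33621 + v{\left(C \right)}} + o} = \sqrt{\frac{1}{-33621 + \frac{\frac{1}{\frac{1}{21}} \left(1 + \frac{1}{21}\right)}{2}} + 12600} = \sqrt{\frac{1}{-33621 + \frac{1}{2} \cdot 21 \cdot \frac{22}{21}} + 12600} = \sqrt{\frac{1}{-33621 + 11} + 12600} = \sqrt{\frac{1}{-33610} + 12600} = \sqrt{- \frac{1}{33610} + 12600} = \sqrt{\frac{423485999}{33610}} = \frac{\sqrt{14233364426390}}{33610}$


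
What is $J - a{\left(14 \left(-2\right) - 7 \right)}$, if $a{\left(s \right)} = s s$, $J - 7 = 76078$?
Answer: $74860$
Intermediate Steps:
$J = 76085$ ($J = 7 + 76078 = 76085$)
$a{\left(s \right)} = s^{2}$
$J - a{\left(14 \left(-2\right) - 7 \right)} = 76085 - \left(14 \left(-2\right) - 7\right)^{2} = 76085 - \left(-28 - 7\right)^{2} = 76085 - \left(-35\right)^{2} = 76085 - 1225 = 74860$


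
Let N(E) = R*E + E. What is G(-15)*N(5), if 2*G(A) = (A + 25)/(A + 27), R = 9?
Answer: 125/6 ≈ 20.833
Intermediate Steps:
N(E) = 10*E (N(E) = 9*E + E = 10*E)
G(A) = (25 + A)/(2*(27 + A)) (G(A) = ((A + 25)/(A + 27))/2 = ((25 + A)/(27 + A))/2 = (25 + A)/(2*(27 + A)))
G(-15)*N(5) = ((25 - 15)/(2*(27 - 15)))*(10*5) = ((½)*10/12)*50 = ((½)*(1/12)*10)*50 = (5/12)*50 = 125/6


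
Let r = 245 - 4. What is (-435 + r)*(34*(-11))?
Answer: 72556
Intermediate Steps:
r = 241
(-435 + r)*(34*(-11)) = (-435 + 241)*(34*(-11)) = -194*(-374) = 72556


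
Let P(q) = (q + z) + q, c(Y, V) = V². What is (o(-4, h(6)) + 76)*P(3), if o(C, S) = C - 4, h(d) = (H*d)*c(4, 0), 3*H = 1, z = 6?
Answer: 816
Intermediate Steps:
H = ⅓ (H = (⅓)*1 = ⅓ ≈ 0.33333)
P(q) = 6 + 2*q (P(q) = (q + 6) + q = (6 + q) + q = 6 + 2*q)
h(d) = 0 (h(d) = (d/3)*0² = (d/3)*0 = 0)
o(C, S) = -4 + C
(o(-4, h(6)) + 76)*P(3) = ((-4 - 4) + 76)*(6 + 2*3) = (-8 + 76)*(6 + 6) = 68*12 = 816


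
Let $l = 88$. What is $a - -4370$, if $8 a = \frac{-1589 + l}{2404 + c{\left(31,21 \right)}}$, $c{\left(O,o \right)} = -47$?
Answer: $\frac{82399219}{18856} \approx 4369.9$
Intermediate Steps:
$a = - \frac{1501}{18856}$ ($a = \frac{\left(-1589 + 88\right) \frac{1}{2404 - 47}}{8} = \frac{\left(-1501\right) \frac{1}{2357}}{8} = \frac{1}{8} \left(- \frac{1501}{2357}\right) = - \frac{1501}{18856} \approx -0.079603$)
$a - -4370 = - \frac{1501}{18856} - -4370 = - \frac{1501}{18856} + 4370 = \frac{82399219}{18856}$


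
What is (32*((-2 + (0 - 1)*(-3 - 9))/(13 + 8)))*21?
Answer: 320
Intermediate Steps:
(32*((-2 + (0 - 1)*(-3 - 9))/(13 + 8)))*21 = (32*((-2 - 1*(-12))/21))*21 = (32*((-2 + 12)*(1/21)))*21 = (32*(10*(1/21)))*21 = (32*(10/21))*21 = (320/21)*21 = 320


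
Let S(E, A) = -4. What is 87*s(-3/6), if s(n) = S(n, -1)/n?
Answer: 696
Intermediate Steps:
s(n) = -4/n
87*s(-3/6) = 87*(-4/((-3/6))) = 87*(-4/((-3*1/6))) = 87*(-4/(-1/2)) = 87*(-4*(-2)) = 87*8 = 696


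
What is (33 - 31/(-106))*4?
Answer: 7058/53 ≈ 133.17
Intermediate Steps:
(33 - 31/(-106))*4 = (33 - 31*(-1/106))*4 = (33 + 31/106)*4 = (3529/106)*4 = 7058/53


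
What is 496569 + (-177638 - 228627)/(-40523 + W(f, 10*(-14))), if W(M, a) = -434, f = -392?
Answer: 20338382798/40957 ≈ 4.9658e+5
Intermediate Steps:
496569 + (-177638 - 228627)/(-40523 + W(f, 10*(-14))) = 496569 + (-177638 - 228627)/(-40523 - 434) = 496569 - 406265/(-40957) = 496569 - 406265*(-1/40957) = 496569 + 406265/40957 = 20338382798/40957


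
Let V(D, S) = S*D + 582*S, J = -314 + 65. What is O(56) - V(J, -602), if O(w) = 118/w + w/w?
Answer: 5613135/28 ≈ 2.0047e+5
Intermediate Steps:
J = -249
O(w) = 1 + 118/w (O(w) = 118/w + 1 = 1 + 118/w)
V(D, S) = 582*S + D*S (V(D, S) = D*S + 582*S = 582*S + D*S)
O(56) - V(J, -602) = (118 + 56)/56 - (-602)*(582 - 249) = (1/56)*174 - (-602)*333 = 87/28 - 1*(-200466) = 87/28 + 200466 = 5613135/28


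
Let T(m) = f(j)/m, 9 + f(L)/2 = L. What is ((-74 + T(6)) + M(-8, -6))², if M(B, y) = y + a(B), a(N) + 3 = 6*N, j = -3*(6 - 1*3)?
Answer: 18769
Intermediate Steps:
j = -9 (j = -3*(6 - 3) = -3*3 = -9)
f(L) = -18 + 2*L
T(m) = -36/m (T(m) = (-18 + 2*(-9))/m = (-18 - 18)/m = -36/m)
a(N) = -3 + 6*N
M(B, y) = -3 + y + 6*B (M(B, y) = y + (-3 + 6*B) = -3 + y + 6*B)
((-74 + T(6)) + M(-8, -6))² = ((-74 - 36/6) + (-3 - 6 + 6*(-8)))² = ((-74 - 36*⅙) + (-3 - 6 - 48))² = ((-74 - 6) - 57)² = (-80 - 57)² = (-137)² = 18769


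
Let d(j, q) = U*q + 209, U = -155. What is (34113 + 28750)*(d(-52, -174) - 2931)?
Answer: 1524302024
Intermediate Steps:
d(j, q) = 209 - 155*q (d(j, q) = -155*q + 209 = 209 - 155*q)
(34113 + 28750)*(d(-52, -174) - 2931) = (34113 + 28750)*((209 - 155*(-174)) - 2931) = 62863*((209 + 26970) - 2931) = 62863*(27179 - 2931) = 62863*24248 = 1524302024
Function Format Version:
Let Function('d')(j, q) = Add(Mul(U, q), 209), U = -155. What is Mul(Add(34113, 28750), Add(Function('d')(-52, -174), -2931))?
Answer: 1524302024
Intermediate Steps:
Function('d')(j, q) = Add(209, Mul(-155, q)) (Function('d')(j, q) = Add(Mul(-155, q), 209) = Add(209, Mul(-155, q)))
Mul(Add(34113, 28750), Add(Function('d')(-52, -174), -2931)) = Mul(Add(34113, 28750), Add(Add(209, Mul(-155, -174)), -2931)) = Mul(62863, Add(Add(209, 26970), -2931)) = Mul(62863, Add(27179, -2931)) = Mul(62863, 24248) = 1524302024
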